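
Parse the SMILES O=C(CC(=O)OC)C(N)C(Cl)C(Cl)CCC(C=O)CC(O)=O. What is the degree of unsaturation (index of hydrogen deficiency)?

Degree of unsaturation = (number of rings) + (number of π bonds).
Ring closures in the SMILES: 0.
π bonds: 4 double bonds (each 1 DoU) → 4 DoU from unsaturation.
Total DoU = 0 + 4 = 4.

4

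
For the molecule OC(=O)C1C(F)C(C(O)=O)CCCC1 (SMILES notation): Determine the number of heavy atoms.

14

Every atom symbol written in the SMILES (organic subset) is one heavy atom; implicit H are not written.
Heavy atoms by element → C:9, F:1, O:4.
Total: 14.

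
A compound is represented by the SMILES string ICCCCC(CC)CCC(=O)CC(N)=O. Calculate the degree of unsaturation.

Molecular formula: C12H22INO2.
DoU = (2C + 2 + N − H − X) / 2, where X is the halogen count and O/S are ignored.
    = (2·12 + 2 + 1 − 22 − 1) / 2 = 4 / 2 = 2.

2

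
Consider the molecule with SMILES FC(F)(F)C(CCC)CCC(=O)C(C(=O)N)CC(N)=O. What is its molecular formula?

Walk through each heavy atom and fill implicit hydrogens from standard valence (C 4, N 3, O 2, S 2, halogen 1):
  atom 1: F (halogen, monovalent) → 0 H
  atom 2: C, bond orders sum to 4 (valence 4) → 0 H
  atom 3: F (halogen, monovalent) → 0 H
  atom 4: F (halogen, monovalent) → 0 H
  atom 5: C, bond orders sum to 3 (valence 4) → 1 H
  atom 6: C, bond orders sum to 2 (valence 4) → 2 H
  atom 7: C, bond orders sum to 2 (valence 4) → 2 H
  atom 8: C, bond orders sum to 1 (valence 4) → 3 H
  atom 9: C, bond orders sum to 2 (valence 4) → 2 H
  atom 10: C, bond orders sum to 2 (valence 4) → 2 H
  atom 11: C, bond orders sum to 4 (valence 4) → 0 H
  atom 12: O, bond orders sum to 2 (valence 2) → 0 H
  atom 13: C, bond orders sum to 3 (valence 4) → 1 H
  atom 14: C, bond orders sum to 4 (valence 4) → 0 H
  atom 15: O, bond orders sum to 2 (valence 2) → 0 H
  atom 16: N, bond orders sum to 1 (valence 3) → 2 H
  atom 17: C, bond orders sum to 2 (valence 4) → 2 H
  atom 18: C, bond orders sum to 4 (valence 4) → 0 H
  atom 19: N, bond orders sum to 1 (valence 3) → 2 H
  atom 20: O, bond orders sum to 2 (valence 2) → 0 H
Totals → C:12, H:19, F:3, N:2, O:3.

C12H19F3N2O3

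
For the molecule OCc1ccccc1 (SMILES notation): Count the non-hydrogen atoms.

8

Every atom symbol written in the SMILES (organic subset) is one heavy atom; implicit H are not written.
Heavy atoms by element → C:7, O:1.
Total: 8.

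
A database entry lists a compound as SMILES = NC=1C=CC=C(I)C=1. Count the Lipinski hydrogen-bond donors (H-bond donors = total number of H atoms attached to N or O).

2

Donors: find every N or O and count the H atoms it carries.
  atom 1 (N): bond orders sum to 1 → 2 H
Lipinski HBD = 2.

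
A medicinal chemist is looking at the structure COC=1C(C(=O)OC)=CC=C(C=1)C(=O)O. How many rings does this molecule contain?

In SMILES, each pair of matching ring-closure digits denotes one ring-closing bond; the number of such bonds equals the number of independent rings.
Ring-closure bonds here: 1.

1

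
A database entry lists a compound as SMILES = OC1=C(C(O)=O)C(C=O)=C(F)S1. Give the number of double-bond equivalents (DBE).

5

Degree of unsaturation = (number of rings) + (number of π bonds).
Ring closures in the SMILES: 1.
π bonds: 4 double bonds (each 1 DoU) → 4 DoU from unsaturation.
Total DoU = 1 + 4 = 5.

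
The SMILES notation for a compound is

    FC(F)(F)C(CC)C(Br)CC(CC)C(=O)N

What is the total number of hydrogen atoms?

Walk through each heavy atom and fill implicit hydrogens from standard valence (C 4, N 3, O 2, S 2, halogen 1):
  atom 1: F (halogen, monovalent) → 0 H
  atom 2: C, bond orders sum to 4 (valence 4) → 0 H
  atom 3: F (halogen, monovalent) → 0 H
  atom 4: F (halogen, monovalent) → 0 H
  atom 5: C, bond orders sum to 3 (valence 4) → 1 H
  atom 6: C, bond orders sum to 2 (valence 4) → 2 H
  atom 7: C, bond orders sum to 1 (valence 4) → 3 H
  atom 8: C, bond orders sum to 3 (valence 4) → 1 H
  atom 9: Br (halogen, monovalent) → 0 H
  atom 10: C, bond orders sum to 2 (valence 4) → 2 H
  atom 11: C, bond orders sum to 3 (valence 4) → 1 H
  atom 12: C, bond orders sum to 2 (valence 4) → 2 H
  atom 13: C, bond orders sum to 1 (valence 4) → 3 H
  atom 14: C, bond orders sum to 4 (valence 4) → 0 H
  atom 15: O, bond orders sum to 2 (valence 2) → 0 H
  atom 16: N, bond orders sum to 1 (valence 3) → 2 H
Total hydrogens: 17.

17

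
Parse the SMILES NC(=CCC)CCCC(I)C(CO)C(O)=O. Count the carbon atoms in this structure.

11

Count every carbon token in the SMILES (each C, including those in ring-closure positions and inside branches).
Carbon count: 11.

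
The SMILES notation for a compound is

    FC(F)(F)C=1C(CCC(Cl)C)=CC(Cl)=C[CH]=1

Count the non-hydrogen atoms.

16

Every atom symbol written in the SMILES (organic subset) is one heavy atom; implicit H are not written.
Heavy atoms by element → C:11, Cl:2, F:3.
Total: 16.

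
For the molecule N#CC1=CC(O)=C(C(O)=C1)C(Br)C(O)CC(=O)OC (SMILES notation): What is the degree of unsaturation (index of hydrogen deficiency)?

Molecular formula: C12H12BrNO5.
DoU = (2C + 2 + N − H − X) / 2, where X is the halogen count and O/S are ignored.
    = (2·12 + 2 + 1 − 12 − 1) / 2 = 14 / 2 = 7.

7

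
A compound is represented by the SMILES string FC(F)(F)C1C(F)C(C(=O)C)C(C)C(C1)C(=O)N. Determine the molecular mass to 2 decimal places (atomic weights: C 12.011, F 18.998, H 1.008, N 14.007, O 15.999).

269.24 g/mol

First, the molecular formula is C11H15F4NO2 (counting implicit H from valence).
  C: 11 × 12.011 = 132.121
  F: 4 × 18.998 = 75.992
  H: 15 × 1.008 = 15.120
  N: 1 × 14.007 = 14.007
  O: 2 × 15.999 = 31.998
Sum: 11×12.011 + 4×18.998 + 15×1.008 + 1×14.007 + 2×15.999 = 269.238 → 269.24 g/mol.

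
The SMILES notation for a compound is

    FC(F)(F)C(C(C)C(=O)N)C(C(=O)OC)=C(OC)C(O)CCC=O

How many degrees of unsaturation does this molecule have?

4

Degree of unsaturation = (number of rings) + (number of π bonds).
Ring closures in the SMILES: 0.
π bonds: 4 double bonds (each 1 DoU) → 4 DoU from unsaturation.
Total DoU = 0 + 4 = 4.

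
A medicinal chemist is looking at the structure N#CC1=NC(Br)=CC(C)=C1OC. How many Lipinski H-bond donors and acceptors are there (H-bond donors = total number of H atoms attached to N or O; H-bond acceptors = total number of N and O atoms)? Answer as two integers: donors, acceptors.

Donors: find every N or O and count the H atoms it carries.
  atom 1 (N): bond orders sum to 3 → 0 H
  atom 4 (N): bond orders sum to 3 → 0 H
  atom 11 (O): bond orders sum to 2 → 0 H
Lipinski HBD = 0.
Acceptors: N atoms = 2, O atoms = 1 → HBA = 3.

0, 3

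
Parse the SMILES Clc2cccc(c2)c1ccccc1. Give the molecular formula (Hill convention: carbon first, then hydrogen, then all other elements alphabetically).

Walk through each heavy atom and fill implicit hydrogens from standard valence (C 4, N 3, O 2, S 2, halogen 1); for lowercase aromatic atoms, an aromatic c carries 1 H when it has two neighbours and 0 H with three, and aromatic n carries 0 H:
  atom 1: Cl (halogen, monovalent) → 0 H
  atom 2: aromatic c, 3 neighbours → 0 H
  atom 3: aromatic c, 2 neighbours → 1 H
  atom 4: aromatic c, 2 neighbours → 1 H
  atom 5: aromatic c, 2 neighbours → 1 H
  atom 6: aromatic c, 3 neighbours → 0 H
  atom 7: aromatic c, 2 neighbours → 1 H
  atom 8: aromatic c, 3 neighbours → 0 H
  atom 9: aromatic c, 2 neighbours → 1 H
  atom 10: aromatic c, 2 neighbours → 1 H
  atom 11: aromatic c, 2 neighbours → 1 H
  atom 12: aromatic c, 2 neighbours → 1 H
  atom 13: aromatic c, 2 neighbours → 1 H
Totals → C:12, H:9, Cl:1.
In Hill order: C12H9Cl.

C12H9Cl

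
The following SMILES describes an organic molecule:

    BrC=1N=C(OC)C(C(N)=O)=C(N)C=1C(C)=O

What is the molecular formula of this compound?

Walk through each heavy atom and fill implicit hydrogens from standard valence (C 4, N 3, O 2, S 2, halogen 1):
  atom 1: Br (halogen, monovalent) → 0 H
  atom 2: C, bond orders sum to 4 (valence 4) → 0 H
  atom 3: N, bond orders sum to 3 (valence 3) → 0 H
  atom 4: C, bond orders sum to 4 (valence 4) → 0 H
  atom 5: O, bond orders sum to 2 (valence 2) → 0 H
  atom 6: C, bond orders sum to 1 (valence 4) → 3 H
  atom 7: C, bond orders sum to 4 (valence 4) → 0 H
  atom 8: C, bond orders sum to 4 (valence 4) → 0 H
  atom 9: N, bond orders sum to 1 (valence 3) → 2 H
  atom 10: O, bond orders sum to 2 (valence 2) → 0 H
  atom 11: C, bond orders sum to 4 (valence 4) → 0 H
  atom 12: N, bond orders sum to 1 (valence 3) → 2 H
  atom 13: C, bond orders sum to 4 (valence 4) → 0 H
  atom 14: C, bond orders sum to 4 (valence 4) → 0 H
  atom 15: C, bond orders sum to 1 (valence 4) → 3 H
  atom 16: O, bond orders sum to 2 (valence 2) → 0 H
Totals → C:9, H:10, Br:1, N:3, O:3.

C9H10BrN3O3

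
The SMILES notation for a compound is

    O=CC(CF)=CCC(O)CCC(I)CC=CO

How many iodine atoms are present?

Scan the SMILES for I atoms (remember two-letter symbols like Cl and Br are single atoms).
Iodine count: 1.

1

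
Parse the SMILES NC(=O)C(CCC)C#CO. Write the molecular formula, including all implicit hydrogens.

C7H11NO2

Walk through each heavy atom and fill implicit hydrogens from standard valence (C 4, N 3, O 2, S 2, halogen 1):
  atom 1: N, bond orders sum to 1 (valence 3) → 2 H
  atom 2: C, bond orders sum to 4 (valence 4) → 0 H
  atom 3: O, bond orders sum to 2 (valence 2) → 0 H
  atom 4: C, bond orders sum to 3 (valence 4) → 1 H
  atom 5: C, bond orders sum to 2 (valence 4) → 2 H
  atom 6: C, bond orders sum to 2 (valence 4) → 2 H
  atom 7: C, bond orders sum to 1 (valence 4) → 3 H
  atom 8: C, bond orders sum to 4 (valence 4) → 0 H
  atom 9: C, bond orders sum to 4 (valence 4) → 0 H
  atom 10: O, bond orders sum to 1 (valence 2) → 1 H
Totals → C:7, H:11, N:1, O:2.
In Hill order: C7H11NO2.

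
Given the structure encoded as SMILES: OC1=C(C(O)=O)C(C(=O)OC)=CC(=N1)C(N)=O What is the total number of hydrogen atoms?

Walk through each heavy atom and fill implicit hydrogens from standard valence (C 4, N 3, O 2, S 2, halogen 1):
  atom 1: O, bond orders sum to 1 (valence 2) → 1 H
  atom 2: C, bond orders sum to 4 (valence 4) → 0 H
  atom 3: C, bond orders sum to 4 (valence 4) → 0 H
  atom 4: C, bond orders sum to 4 (valence 4) → 0 H
  atom 5: O, bond orders sum to 1 (valence 2) → 1 H
  atom 6: O, bond orders sum to 2 (valence 2) → 0 H
  atom 7: C, bond orders sum to 4 (valence 4) → 0 H
  atom 8: C, bond orders sum to 4 (valence 4) → 0 H
  atom 9: O, bond orders sum to 2 (valence 2) → 0 H
  atom 10: O, bond orders sum to 2 (valence 2) → 0 H
  atom 11: C, bond orders sum to 1 (valence 4) → 3 H
  atom 12: C, bond orders sum to 3 (valence 4) → 1 H
  atom 13: C, bond orders sum to 4 (valence 4) → 0 H
  atom 14: N, bond orders sum to 3 (valence 3) → 0 H
  atom 15: C, bond orders sum to 4 (valence 4) → 0 H
  atom 16: N, bond orders sum to 1 (valence 3) → 2 H
  atom 17: O, bond orders sum to 2 (valence 2) → 0 H
Total hydrogens: 8.

8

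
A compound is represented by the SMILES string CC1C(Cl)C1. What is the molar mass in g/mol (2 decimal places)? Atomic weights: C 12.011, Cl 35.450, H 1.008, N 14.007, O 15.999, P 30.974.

First, the molecular formula is C4H7Cl (counting implicit H from valence).
  C: 4 × 12.011 = 48.044
  Cl: 1 × 35.450 = 35.450
  H: 7 × 1.008 = 7.056
Sum: 4×12.011 + 1×35.450 + 7×1.008 = 90.550 → 90.55 g/mol.

90.55 g/mol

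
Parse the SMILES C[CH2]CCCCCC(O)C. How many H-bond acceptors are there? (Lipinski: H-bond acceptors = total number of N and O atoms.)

1

N atoms: 0; O atoms: 1.
Lipinski HBA = 0 + 1 = 1.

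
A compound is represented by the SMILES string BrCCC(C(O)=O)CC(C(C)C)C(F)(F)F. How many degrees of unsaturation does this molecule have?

Molecular formula: C10H16BrF3O2.
DoU = (2C + 2 + N − H − X) / 2, where X is the halogen count and O/S are ignored.
    = (2·10 + 2 + 0 − 16 − 4) / 2 = 2 / 2 = 1.

1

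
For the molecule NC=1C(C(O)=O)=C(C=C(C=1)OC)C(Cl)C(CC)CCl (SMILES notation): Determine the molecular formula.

Walk through each heavy atom and fill implicit hydrogens from standard valence (C 4, N 3, O 2, S 2, halogen 1):
  atom 1: N, bond orders sum to 1 (valence 3) → 2 H
  atom 2: C, bond orders sum to 4 (valence 4) → 0 H
  atom 3: C, bond orders sum to 4 (valence 4) → 0 H
  atom 4: C, bond orders sum to 4 (valence 4) → 0 H
  atom 5: O, bond orders sum to 1 (valence 2) → 1 H
  atom 6: O, bond orders sum to 2 (valence 2) → 0 H
  atom 7: C, bond orders sum to 4 (valence 4) → 0 H
  atom 8: C, bond orders sum to 3 (valence 4) → 1 H
  atom 9: C, bond orders sum to 4 (valence 4) → 0 H
  atom 10: C, bond orders sum to 3 (valence 4) → 1 H
  atom 11: O, bond orders sum to 2 (valence 2) → 0 H
  atom 12: C, bond orders sum to 1 (valence 4) → 3 H
  atom 13: C, bond orders sum to 3 (valence 4) → 1 H
  atom 14: Cl (halogen, monovalent) → 0 H
  atom 15: C, bond orders sum to 3 (valence 4) → 1 H
  atom 16: C, bond orders sum to 2 (valence 4) → 2 H
  atom 17: C, bond orders sum to 1 (valence 4) → 3 H
  atom 18: C, bond orders sum to 2 (valence 4) → 2 H
  atom 19: Cl (halogen, monovalent) → 0 H
Totals → C:13, H:17, Cl:2, N:1, O:3.

C13H17Cl2NO3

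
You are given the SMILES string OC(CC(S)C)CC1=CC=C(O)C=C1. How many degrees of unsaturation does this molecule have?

Degree of unsaturation = (number of rings) + (number of π bonds).
Ring closures in the SMILES: 1.
π bonds: 3 double bonds (each 1 DoU) → 3 DoU from unsaturation.
Total DoU = 1 + 3 = 4.

4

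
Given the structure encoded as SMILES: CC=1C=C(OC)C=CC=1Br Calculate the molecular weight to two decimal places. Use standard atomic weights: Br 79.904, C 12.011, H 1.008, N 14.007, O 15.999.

First, the molecular formula is C8H9BrO (counting implicit H from valence).
  Br: 1 × 79.904 = 79.904
  C: 8 × 12.011 = 96.088
  H: 9 × 1.008 = 9.072
  O: 1 × 15.999 = 15.999
Sum: 1×79.904 + 8×12.011 + 9×1.008 + 1×15.999 = 201.063 → 201.06 g/mol.

201.06 g/mol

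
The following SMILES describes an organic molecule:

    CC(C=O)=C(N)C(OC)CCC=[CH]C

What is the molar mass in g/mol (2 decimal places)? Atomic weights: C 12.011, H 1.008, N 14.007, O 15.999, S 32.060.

First, the molecular formula is C11H19NO2 (counting implicit H from valence).
  C: 11 × 12.011 = 132.121
  H: 19 × 1.008 = 19.152
  N: 1 × 14.007 = 14.007
  O: 2 × 15.999 = 31.998
Sum: 11×12.011 + 19×1.008 + 1×14.007 + 2×15.999 = 197.278 → 197.28 g/mol.

197.28 g/mol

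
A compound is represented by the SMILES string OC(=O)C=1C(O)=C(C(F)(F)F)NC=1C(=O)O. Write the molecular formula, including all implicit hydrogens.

Walk through each heavy atom and fill implicit hydrogens from standard valence (C 4, N 3, O 2, S 2, halogen 1):
  atom 1: O, bond orders sum to 1 (valence 2) → 1 H
  atom 2: C, bond orders sum to 4 (valence 4) → 0 H
  atom 3: O, bond orders sum to 2 (valence 2) → 0 H
  atom 4: C, bond orders sum to 4 (valence 4) → 0 H
  atom 5: C, bond orders sum to 4 (valence 4) → 0 H
  atom 6: O, bond orders sum to 1 (valence 2) → 1 H
  atom 7: C, bond orders sum to 4 (valence 4) → 0 H
  atom 8: C, bond orders sum to 4 (valence 4) → 0 H
  atom 9: F (halogen, monovalent) → 0 H
  atom 10: F (halogen, monovalent) → 0 H
  atom 11: F (halogen, monovalent) → 0 H
  atom 12: N, bond orders sum to 2 (valence 3) → 1 H
  atom 13: C, bond orders sum to 4 (valence 4) → 0 H
  atom 14: C, bond orders sum to 4 (valence 4) → 0 H
  atom 15: O, bond orders sum to 2 (valence 2) → 0 H
  atom 16: O, bond orders sum to 1 (valence 2) → 1 H
Totals → C:7, H:4, F:3, N:1, O:5.

C7H4F3NO5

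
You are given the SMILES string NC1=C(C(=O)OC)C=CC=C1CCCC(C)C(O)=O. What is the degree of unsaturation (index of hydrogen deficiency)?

Degree of unsaturation = (number of rings) + (number of π bonds).
Ring closures in the SMILES: 1.
π bonds: 5 double bonds (each 1 DoU) → 5 DoU from unsaturation.
Total DoU = 1 + 5 = 6.

6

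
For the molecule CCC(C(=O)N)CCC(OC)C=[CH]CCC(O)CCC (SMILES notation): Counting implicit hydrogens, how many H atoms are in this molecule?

31

Walk through each heavy atom and fill implicit hydrogens from standard valence (C 4, N 3, O 2, S 2, halogen 1):
  atom 1: C, bond orders sum to 1 (valence 4) → 3 H
  atom 2: C, bond orders sum to 2 (valence 4) → 2 H
  atom 3: C, bond orders sum to 3 (valence 4) → 1 H
  atom 4: C, bond orders sum to 4 (valence 4) → 0 H
  atom 5: O, bond orders sum to 2 (valence 2) → 0 H
  atom 6: N, bond orders sum to 1 (valence 3) → 2 H
  atom 7: C, bond orders sum to 2 (valence 4) → 2 H
  atom 8: C, bond orders sum to 2 (valence 4) → 2 H
  atom 9: C, bond orders sum to 3 (valence 4) → 1 H
  atom 10: O, bond orders sum to 2 (valence 2) → 0 H
  atom 11: C, bond orders sum to 1 (valence 4) → 3 H
  atom 12: C, bond orders sum to 3 (valence 4) → 1 H
  atom 13: C with explicit H count 1
  atom 14: C, bond orders sum to 2 (valence 4) → 2 H
  atom 15: C, bond orders sum to 2 (valence 4) → 2 H
  atom 16: C, bond orders sum to 3 (valence 4) → 1 H
  atom 17: O, bond orders sum to 1 (valence 2) → 1 H
  atom 18: C, bond orders sum to 2 (valence 4) → 2 H
  atom 19: C, bond orders sum to 2 (valence 4) → 2 H
  atom 20: C, bond orders sum to 1 (valence 4) → 3 H
Total hydrogens: 31.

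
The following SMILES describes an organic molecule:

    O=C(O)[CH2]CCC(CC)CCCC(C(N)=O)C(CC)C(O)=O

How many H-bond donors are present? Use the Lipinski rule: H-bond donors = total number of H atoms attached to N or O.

4

Donors: find every N or O and count the H atoms it carries.
  atom 1 (O): bond orders sum to 2 → 0 H
  atom 3 (O): bond orders sum to 1 → 1 H
  atom 15 (N): bond orders sum to 1 → 2 H
  atom 16 (O): bond orders sum to 2 → 0 H
  atom 21 (O): bond orders sum to 1 → 1 H
  atom 22 (O): bond orders sum to 2 → 0 H
Lipinski HBD = 4.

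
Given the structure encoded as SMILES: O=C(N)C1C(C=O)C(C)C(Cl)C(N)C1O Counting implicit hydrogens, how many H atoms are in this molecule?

Walk through each heavy atom and fill implicit hydrogens from standard valence (C 4, N 3, O 2, S 2, halogen 1):
  atom 1: O, bond orders sum to 2 (valence 2) → 0 H
  atom 2: C, bond orders sum to 4 (valence 4) → 0 H
  atom 3: N, bond orders sum to 1 (valence 3) → 2 H
  atom 4: C, bond orders sum to 3 (valence 4) → 1 H
  atom 5: C, bond orders sum to 3 (valence 4) → 1 H
  atom 6: C, bond orders sum to 3 (valence 4) → 1 H
  atom 7: O, bond orders sum to 2 (valence 2) → 0 H
  atom 8: C, bond orders sum to 3 (valence 4) → 1 H
  atom 9: C, bond orders sum to 1 (valence 4) → 3 H
  atom 10: C, bond orders sum to 3 (valence 4) → 1 H
  atom 11: Cl (halogen, monovalent) → 0 H
  atom 12: C, bond orders sum to 3 (valence 4) → 1 H
  atom 13: N, bond orders sum to 1 (valence 3) → 2 H
  atom 14: C, bond orders sum to 3 (valence 4) → 1 H
  atom 15: O, bond orders sum to 1 (valence 2) → 1 H
Total hydrogens: 15.

15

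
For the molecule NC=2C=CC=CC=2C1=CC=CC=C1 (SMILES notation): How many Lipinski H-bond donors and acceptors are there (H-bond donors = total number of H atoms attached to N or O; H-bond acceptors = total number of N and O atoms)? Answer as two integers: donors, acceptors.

Donors: find every N or O and count the H atoms it carries.
  atom 1 (N): bond orders sum to 1 → 2 H
Lipinski HBD = 2.
Acceptors: N atoms = 1, O atoms = 0 → HBA = 1.

2, 1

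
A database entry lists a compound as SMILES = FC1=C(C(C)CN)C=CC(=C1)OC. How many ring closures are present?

1

In SMILES, each pair of matching ring-closure digits denotes one ring-closing bond; the number of such bonds equals the number of independent rings.
Ring-closure bonds here: 1.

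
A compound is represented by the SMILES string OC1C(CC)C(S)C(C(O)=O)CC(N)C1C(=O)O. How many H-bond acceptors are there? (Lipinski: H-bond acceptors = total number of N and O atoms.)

6

N atoms: 1; O atoms: 5.
Lipinski HBA = 1 + 5 = 6.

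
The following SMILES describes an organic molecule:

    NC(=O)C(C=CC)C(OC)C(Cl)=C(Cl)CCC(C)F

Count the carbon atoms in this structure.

Count every carbon token in the SMILES (each C, including those in ring-closure positions and inside branches).
Carbon count: 13.

13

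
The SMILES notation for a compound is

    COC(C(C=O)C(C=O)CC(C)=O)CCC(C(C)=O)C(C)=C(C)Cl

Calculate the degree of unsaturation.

Degree of unsaturation = (number of rings) + (number of π bonds).
Ring closures in the SMILES: 0.
π bonds: 5 double bonds (each 1 DoU) → 5 DoU from unsaturation.
Total DoU = 0 + 5 = 5.

5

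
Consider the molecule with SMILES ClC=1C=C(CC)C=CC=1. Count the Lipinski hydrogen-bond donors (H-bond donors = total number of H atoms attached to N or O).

0

Donors: find every N or O and count the H atoms it carries.
  (no N or O atoms present)
Lipinski HBD = 0.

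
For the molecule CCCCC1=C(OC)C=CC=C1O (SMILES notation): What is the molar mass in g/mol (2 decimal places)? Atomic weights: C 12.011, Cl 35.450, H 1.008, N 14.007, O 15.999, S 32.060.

180.25 g/mol

First, the molecular formula is C11H16O2 (counting implicit H from valence).
  C: 11 × 12.011 = 132.121
  H: 16 × 1.008 = 16.128
  O: 2 × 15.999 = 31.998
Sum: 11×12.011 + 16×1.008 + 2×15.999 = 180.247 → 180.25 g/mol.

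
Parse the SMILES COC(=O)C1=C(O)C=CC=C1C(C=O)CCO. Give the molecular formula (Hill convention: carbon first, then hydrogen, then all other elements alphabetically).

C12H14O5

Walk through each heavy atom and fill implicit hydrogens from standard valence (C 4, N 3, O 2, S 2, halogen 1):
  atom 1: C, bond orders sum to 1 (valence 4) → 3 H
  atom 2: O, bond orders sum to 2 (valence 2) → 0 H
  atom 3: C, bond orders sum to 4 (valence 4) → 0 H
  atom 4: O, bond orders sum to 2 (valence 2) → 0 H
  atom 5: C, bond orders sum to 4 (valence 4) → 0 H
  atom 6: C, bond orders sum to 4 (valence 4) → 0 H
  atom 7: O, bond orders sum to 1 (valence 2) → 1 H
  atom 8: C, bond orders sum to 3 (valence 4) → 1 H
  atom 9: C, bond orders sum to 3 (valence 4) → 1 H
  atom 10: C, bond orders sum to 3 (valence 4) → 1 H
  atom 11: C, bond orders sum to 4 (valence 4) → 0 H
  atom 12: C, bond orders sum to 3 (valence 4) → 1 H
  atom 13: C, bond orders sum to 3 (valence 4) → 1 H
  atom 14: O, bond orders sum to 2 (valence 2) → 0 H
  atom 15: C, bond orders sum to 2 (valence 4) → 2 H
  atom 16: C, bond orders sum to 2 (valence 4) → 2 H
  atom 17: O, bond orders sum to 1 (valence 2) → 1 H
Totals → C:12, H:14, O:5.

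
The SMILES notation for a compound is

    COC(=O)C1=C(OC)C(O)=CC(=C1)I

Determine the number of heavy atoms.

14

Every atom symbol written in the SMILES (organic subset) is one heavy atom; implicit H are not written.
Heavy atoms by element → C:9, I:1, O:4.
Total: 14.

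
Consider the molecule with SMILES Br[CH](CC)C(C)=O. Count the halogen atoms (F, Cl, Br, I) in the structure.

Halogen atoms appear at heavy-atom position 1 (1×Br).
Other groups present: 1 ketone.
Halogen count: 1.

1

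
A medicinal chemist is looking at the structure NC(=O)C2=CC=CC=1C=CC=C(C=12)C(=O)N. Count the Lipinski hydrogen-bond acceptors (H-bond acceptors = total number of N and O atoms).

N atoms: 2; O atoms: 2.
Lipinski HBA = 2 + 2 = 4.

4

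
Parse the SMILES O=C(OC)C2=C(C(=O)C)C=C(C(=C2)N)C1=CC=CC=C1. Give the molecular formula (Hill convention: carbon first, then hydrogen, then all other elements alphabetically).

C16H15NO3

Walk through each heavy atom and fill implicit hydrogens from standard valence (C 4, N 3, O 2, S 2, halogen 1):
  atom 1: O, bond orders sum to 2 (valence 2) → 0 H
  atom 2: C, bond orders sum to 4 (valence 4) → 0 H
  atom 3: O, bond orders sum to 2 (valence 2) → 0 H
  atom 4: C, bond orders sum to 1 (valence 4) → 3 H
  atom 5: C, bond orders sum to 4 (valence 4) → 0 H
  atom 6: C, bond orders sum to 4 (valence 4) → 0 H
  atom 7: C, bond orders sum to 4 (valence 4) → 0 H
  atom 8: O, bond orders sum to 2 (valence 2) → 0 H
  atom 9: C, bond orders sum to 1 (valence 4) → 3 H
  atom 10: C, bond orders sum to 3 (valence 4) → 1 H
  atom 11: C, bond orders sum to 4 (valence 4) → 0 H
  atom 12: C, bond orders sum to 4 (valence 4) → 0 H
  atom 13: C, bond orders sum to 3 (valence 4) → 1 H
  atom 14: N, bond orders sum to 1 (valence 3) → 2 H
  atom 15: C, bond orders sum to 4 (valence 4) → 0 H
  atom 16: C, bond orders sum to 3 (valence 4) → 1 H
  atom 17: C, bond orders sum to 3 (valence 4) → 1 H
  atom 18: C, bond orders sum to 3 (valence 4) → 1 H
  atom 19: C, bond orders sum to 3 (valence 4) → 1 H
  atom 20: C, bond orders sum to 3 (valence 4) → 1 H
Totals → C:16, H:15, N:1, O:3.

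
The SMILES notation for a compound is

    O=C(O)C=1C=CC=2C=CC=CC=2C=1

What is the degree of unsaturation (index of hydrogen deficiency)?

Degree of unsaturation = (number of rings) + (number of π bonds).
Ring closures in the SMILES: 2.
π bonds: 6 double bonds (each 1 DoU) → 6 DoU from unsaturation.
Total DoU = 2 + 6 = 8.

8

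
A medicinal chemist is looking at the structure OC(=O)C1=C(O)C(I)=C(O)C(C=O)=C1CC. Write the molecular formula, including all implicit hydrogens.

C10H9IO5

Walk through each heavy atom and fill implicit hydrogens from standard valence (C 4, N 3, O 2, S 2, halogen 1):
  atom 1: O, bond orders sum to 1 (valence 2) → 1 H
  atom 2: C, bond orders sum to 4 (valence 4) → 0 H
  atom 3: O, bond orders sum to 2 (valence 2) → 0 H
  atom 4: C, bond orders sum to 4 (valence 4) → 0 H
  atom 5: C, bond orders sum to 4 (valence 4) → 0 H
  atom 6: O, bond orders sum to 1 (valence 2) → 1 H
  atom 7: C, bond orders sum to 4 (valence 4) → 0 H
  atom 8: I (halogen, monovalent) → 0 H
  atom 9: C, bond orders sum to 4 (valence 4) → 0 H
  atom 10: O, bond orders sum to 1 (valence 2) → 1 H
  atom 11: C, bond orders sum to 4 (valence 4) → 0 H
  atom 12: C, bond orders sum to 3 (valence 4) → 1 H
  atom 13: O, bond orders sum to 2 (valence 2) → 0 H
  atom 14: C, bond orders sum to 4 (valence 4) → 0 H
  atom 15: C, bond orders sum to 2 (valence 4) → 2 H
  atom 16: C, bond orders sum to 1 (valence 4) → 3 H
Totals → C:10, H:9, I:1, O:5.
In Hill order: C10H9IO5.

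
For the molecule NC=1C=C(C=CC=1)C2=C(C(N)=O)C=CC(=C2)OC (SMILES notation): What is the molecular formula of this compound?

Walk through each heavy atom and fill implicit hydrogens from standard valence (C 4, N 3, O 2, S 2, halogen 1):
  atom 1: N, bond orders sum to 1 (valence 3) → 2 H
  atom 2: C, bond orders sum to 4 (valence 4) → 0 H
  atom 3: C, bond orders sum to 3 (valence 4) → 1 H
  atom 4: C, bond orders sum to 4 (valence 4) → 0 H
  atom 5: C, bond orders sum to 3 (valence 4) → 1 H
  atom 6: C, bond orders sum to 3 (valence 4) → 1 H
  atom 7: C, bond orders sum to 3 (valence 4) → 1 H
  atom 8: C, bond orders sum to 4 (valence 4) → 0 H
  atom 9: C, bond orders sum to 4 (valence 4) → 0 H
  atom 10: C, bond orders sum to 4 (valence 4) → 0 H
  atom 11: N, bond orders sum to 1 (valence 3) → 2 H
  atom 12: O, bond orders sum to 2 (valence 2) → 0 H
  atom 13: C, bond orders sum to 3 (valence 4) → 1 H
  atom 14: C, bond orders sum to 3 (valence 4) → 1 H
  atom 15: C, bond orders sum to 4 (valence 4) → 0 H
  atom 16: C, bond orders sum to 3 (valence 4) → 1 H
  atom 17: O, bond orders sum to 2 (valence 2) → 0 H
  atom 18: C, bond orders sum to 1 (valence 4) → 3 H
Totals → C:14, H:14, N:2, O:2.
In Hill order: C14H14N2O2.

C14H14N2O2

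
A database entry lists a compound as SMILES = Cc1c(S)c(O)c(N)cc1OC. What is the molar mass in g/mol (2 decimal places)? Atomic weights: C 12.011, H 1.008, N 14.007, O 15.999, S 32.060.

185.24 g/mol

First, the molecular formula is C8H11NO2S (counting implicit H from valence).
  C: 8 × 12.011 = 96.088
  H: 11 × 1.008 = 11.088
  N: 1 × 14.007 = 14.007
  O: 2 × 15.999 = 31.998
  S: 1 × 32.060 = 32.060
Sum: 8×12.011 + 11×1.008 + 1×14.007 + 2×15.999 + 1×32.060 = 185.241 → 185.24 g/mol.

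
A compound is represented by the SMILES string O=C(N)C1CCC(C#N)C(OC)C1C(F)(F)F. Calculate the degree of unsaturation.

4

Degree of unsaturation = (number of rings) + (number of π bonds).
Ring closures in the SMILES: 1.
π bonds: 1 double bond (each 1 DoU), 1 triple bond (each 2 DoU) → 3 DoU from unsaturation.
Total DoU = 1 + 3 = 4.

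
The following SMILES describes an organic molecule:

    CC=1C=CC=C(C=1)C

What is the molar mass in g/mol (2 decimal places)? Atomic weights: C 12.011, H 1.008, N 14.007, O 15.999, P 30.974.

106.17 g/mol

First, the molecular formula is C8H10 (counting implicit H from valence).
  C: 8 × 12.011 = 96.088
  H: 10 × 1.008 = 10.080
Sum: 8×12.011 + 10×1.008 = 106.168 → 106.17 g/mol.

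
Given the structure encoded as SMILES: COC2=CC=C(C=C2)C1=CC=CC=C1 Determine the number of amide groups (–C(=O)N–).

0

Scan the SMILES for the amide motif — none present.
Groups that are present: 1 ether.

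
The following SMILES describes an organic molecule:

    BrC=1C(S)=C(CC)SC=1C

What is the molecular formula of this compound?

C7H9BrS2

Walk through each heavy atom and fill implicit hydrogens from standard valence (C 4, N 3, O 2, S 2, halogen 1):
  atom 1: Br (halogen, monovalent) → 0 H
  atom 2: C, bond orders sum to 4 (valence 4) → 0 H
  atom 3: C, bond orders sum to 4 (valence 4) → 0 H
  atom 4: S, bond orders sum to 1 (valence 2) → 1 H
  atom 5: C, bond orders sum to 4 (valence 4) → 0 H
  atom 6: C, bond orders sum to 2 (valence 4) → 2 H
  atom 7: C, bond orders sum to 1 (valence 4) → 3 H
  atom 8: S, bond orders sum to 2 (valence 2) → 0 H
  atom 9: C, bond orders sum to 4 (valence 4) → 0 H
  atom 10: C, bond orders sum to 1 (valence 4) → 3 H
Totals → C:7, H:9, Br:1, S:2.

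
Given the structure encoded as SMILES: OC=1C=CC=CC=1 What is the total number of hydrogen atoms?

6

Walk through each heavy atom and fill implicit hydrogens from standard valence (C 4, N 3, O 2, S 2, halogen 1):
  atom 1: O, bond orders sum to 1 (valence 2) → 1 H
  atom 2: C, bond orders sum to 4 (valence 4) → 0 H
  atom 3: C, bond orders sum to 3 (valence 4) → 1 H
  atom 4: C, bond orders sum to 3 (valence 4) → 1 H
  atom 5: C, bond orders sum to 3 (valence 4) → 1 H
  atom 6: C, bond orders sum to 3 (valence 4) → 1 H
  atom 7: C, bond orders sum to 3 (valence 4) → 1 H
Total hydrogens: 6.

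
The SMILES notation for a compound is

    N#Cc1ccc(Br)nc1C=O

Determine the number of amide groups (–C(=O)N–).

Scan the SMILES for the amide motif — none present.
Groups that are present: 1 aldehyde, 1 nitrile.

0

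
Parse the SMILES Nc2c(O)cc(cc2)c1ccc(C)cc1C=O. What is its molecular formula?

C14H13NO2

Walk through each heavy atom and fill implicit hydrogens from standard valence (C 4, N 3, O 2, S 2, halogen 1); for lowercase aromatic atoms, an aromatic c carries 1 H when it has two neighbours and 0 H with three, and aromatic n carries 0 H:
  atom 1: N, bond orders sum to 1 (valence 3) → 2 H
  atom 2: aromatic c, 3 neighbours → 0 H
  atom 3: aromatic c, 3 neighbours → 0 H
  atom 4: O, bond orders sum to 1 (valence 2) → 1 H
  atom 5: aromatic c, 2 neighbours → 1 H
  atom 6: aromatic c, 3 neighbours → 0 H
  atom 7: aromatic c, 2 neighbours → 1 H
  atom 8: aromatic c, 2 neighbours → 1 H
  atom 9: aromatic c, 3 neighbours → 0 H
  atom 10: aromatic c, 2 neighbours → 1 H
  atom 11: aromatic c, 2 neighbours → 1 H
  atom 12: aromatic c, 3 neighbours → 0 H
  atom 13: C, bond orders sum to 1 (valence 4) → 3 H
  atom 14: aromatic c, 2 neighbours → 1 H
  atom 15: aromatic c, 3 neighbours → 0 H
  atom 16: C, bond orders sum to 3 (valence 4) → 1 H
  atom 17: O, bond orders sum to 2 (valence 2) → 0 H
Totals → C:14, H:13, N:1, O:2.
In Hill order: C14H13NO2.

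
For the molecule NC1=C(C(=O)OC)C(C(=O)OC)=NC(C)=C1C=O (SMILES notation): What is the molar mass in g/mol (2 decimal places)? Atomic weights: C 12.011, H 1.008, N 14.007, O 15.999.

First, the molecular formula is C11H12N2O5 (counting implicit H from valence).
  C: 11 × 12.011 = 132.121
  H: 12 × 1.008 = 12.096
  N: 2 × 14.007 = 28.014
  O: 5 × 15.999 = 79.995
Sum: 11×12.011 + 12×1.008 + 2×14.007 + 5×15.999 = 252.226 → 252.23 g/mol.

252.23 g/mol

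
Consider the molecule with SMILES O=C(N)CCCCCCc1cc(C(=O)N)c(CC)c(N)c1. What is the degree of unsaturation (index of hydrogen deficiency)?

Molecular formula: C16H25N3O2.
DoU = (2C + 2 + N − H − X) / 2, where X is the halogen count and O/S are ignored.
    = (2·16 + 2 + 3 − 25 − 0) / 2 = 12 / 2 = 6.

6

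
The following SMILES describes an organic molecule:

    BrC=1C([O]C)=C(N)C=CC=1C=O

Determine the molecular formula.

Walk through each heavy atom and fill implicit hydrogens from standard valence (C 4, N 3, O 2, S 2, halogen 1):
  atom 1: Br (halogen, monovalent) → 0 H
  atom 2: C, bond orders sum to 4 (valence 4) → 0 H
  atom 3: C, bond orders sum to 4 (valence 4) → 0 H
  atom 4: O with explicit H count 0
  atom 5: C, bond orders sum to 1 (valence 4) → 3 H
  atom 6: C, bond orders sum to 4 (valence 4) → 0 H
  atom 7: N, bond orders sum to 1 (valence 3) → 2 H
  atom 8: C, bond orders sum to 3 (valence 4) → 1 H
  atom 9: C, bond orders sum to 3 (valence 4) → 1 H
  atom 10: C, bond orders sum to 4 (valence 4) → 0 H
  atom 11: C, bond orders sum to 3 (valence 4) → 1 H
  atom 12: O, bond orders sum to 2 (valence 2) → 0 H
Totals → C:8, H:8, Br:1, N:1, O:2.
In Hill order: C8H8BrNO2.

C8H8BrNO2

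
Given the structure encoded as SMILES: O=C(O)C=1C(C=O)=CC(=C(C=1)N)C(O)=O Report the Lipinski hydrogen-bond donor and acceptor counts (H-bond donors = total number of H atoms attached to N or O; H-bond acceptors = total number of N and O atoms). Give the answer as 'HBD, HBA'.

4, 6

Donors: find every N or O and count the H atoms it carries.
  atom 1 (O): bond orders sum to 2 → 0 H
  atom 3 (O): bond orders sum to 1 → 1 H
  atom 7 (O): bond orders sum to 2 → 0 H
  atom 12 (N): bond orders sum to 1 → 2 H
  atom 14 (O): bond orders sum to 1 → 1 H
  atom 15 (O): bond orders sum to 2 → 0 H
Lipinski HBD = 4.
Acceptors: N atoms = 1, O atoms = 5 → HBA = 6.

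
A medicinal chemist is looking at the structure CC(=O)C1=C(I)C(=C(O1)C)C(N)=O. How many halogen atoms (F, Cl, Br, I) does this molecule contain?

Halogen atoms appear at heavy-atom position 6 (1×I).
Other groups present: 1 amide, 1 ketone.
Halogen count: 1.

1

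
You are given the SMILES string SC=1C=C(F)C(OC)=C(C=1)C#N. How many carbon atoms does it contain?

8

Count every carbon token in the SMILES (each C, including those in ring-closure positions and inside branches).
Carbon count: 8.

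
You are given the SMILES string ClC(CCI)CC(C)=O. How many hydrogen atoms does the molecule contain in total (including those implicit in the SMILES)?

10

Walk through each heavy atom and fill implicit hydrogens from standard valence (C 4, N 3, O 2, S 2, halogen 1):
  atom 1: Cl (halogen, monovalent) → 0 H
  atom 2: C, bond orders sum to 3 (valence 4) → 1 H
  atom 3: C, bond orders sum to 2 (valence 4) → 2 H
  atom 4: C, bond orders sum to 2 (valence 4) → 2 H
  atom 5: I (halogen, monovalent) → 0 H
  atom 6: C, bond orders sum to 2 (valence 4) → 2 H
  atom 7: C, bond orders sum to 4 (valence 4) → 0 H
  atom 8: C, bond orders sum to 1 (valence 4) → 3 H
  atom 9: O, bond orders sum to 2 (valence 2) → 0 H
Total hydrogens: 10.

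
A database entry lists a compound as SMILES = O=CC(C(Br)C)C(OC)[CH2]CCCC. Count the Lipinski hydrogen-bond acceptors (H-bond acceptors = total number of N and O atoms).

2

N atoms: 0; O atoms: 2.
Lipinski HBA = 0 + 2 = 2.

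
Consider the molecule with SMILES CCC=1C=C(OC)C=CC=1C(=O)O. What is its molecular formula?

C10H12O3

Walk through each heavy atom and fill implicit hydrogens from standard valence (C 4, N 3, O 2, S 2, halogen 1):
  atom 1: C, bond orders sum to 1 (valence 4) → 3 H
  atom 2: C, bond orders sum to 2 (valence 4) → 2 H
  atom 3: C, bond orders sum to 4 (valence 4) → 0 H
  atom 4: C, bond orders sum to 3 (valence 4) → 1 H
  atom 5: C, bond orders sum to 4 (valence 4) → 0 H
  atom 6: O, bond orders sum to 2 (valence 2) → 0 H
  atom 7: C, bond orders sum to 1 (valence 4) → 3 H
  atom 8: C, bond orders sum to 3 (valence 4) → 1 H
  atom 9: C, bond orders sum to 3 (valence 4) → 1 H
  atom 10: C, bond orders sum to 4 (valence 4) → 0 H
  atom 11: C, bond orders sum to 4 (valence 4) → 0 H
  atom 12: O, bond orders sum to 2 (valence 2) → 0 H
  atom 13: O, bond orders sum to 1 (valence 2) → 1 H
Totals → C:10, H:12, O:3.
In Hill order: C10H12O3.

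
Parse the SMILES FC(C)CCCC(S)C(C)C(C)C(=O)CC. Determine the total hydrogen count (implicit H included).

Walk through each heavy atom and fill implicit hydrogens from standard valence (C 4, N 3, O 2, S 2, halogen 1):
  atom 1: F (halogen, monovalent) → 0 H
  atom 2: C, bond orders sum to 3 (valence 4) → 1 H
  atom 3: C, bond orders sum to 1 (valence 4) → 3 H
  atom 4: C, bond orders sum to 2 (valence 4) → 2 H
  atom 5: C, bond orders sum to 2 (valence 4) → 2 H
  atom 6: C, bond orders sum to 2 (valence 4) → 2 H
  atom 7: C, bond orders sum to 3 (valence 4) → 1 H
  atom 8: S, bond orders sum to 1 (valence 2) → 1 H
  atom 9: C, bond orders sum to 3 (valence 4) → 1 H
  atom 10: C, bond orders sum to 1 (valence 4) → 3 H
  atom 11: C, bond orders sum to 3 (valence 4) → 1 H
  atom 12: C, bond orders sum to 1 (valence 4) → 3 H
  atom 13: C, bond orders sum to 4 (valence 4) → 0 H
  atom 14: O, bond orders sum to 2 (valence 2) → 0 H
  atom 15: C, bond orders sum to 2 (valence 4) → 2 H
  atom 16: C, bond orders sum to 1 (valence 4) → 3 H
Total hydrogens: 25.

25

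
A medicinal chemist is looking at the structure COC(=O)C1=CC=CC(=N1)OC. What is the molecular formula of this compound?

Walk through each heavy atom and fill implicit hydrogens from standard valence (C 4, N 3, O 2, S 2, halogen 1):
  atom 1: C, bond orders sum to 1 (valence 4) → 3 H
  atom 2: O, bond orders sum to 2 (valence 2) → 0 H
  atom 3: C, bond orders sum to 4 (valence 4) → 0 H
  atom 4: O, bond orders sum to 2 (valence 2) → 0 H
  atom 5: C, bond orders sum to 4 (valence 4) → 0 H
  atom 6: C, bond orders sum to 3 (valence 4) → 1 H
  atom 7: C, bond orders sum to 3 (valence 4) → 1 H
  atom 8: C, bond orders sum to 3 (valence 4) → 1 H
  atom 9: C, bond orders sum to 4 (valence 4) → 0 H
  atom 10: N, bond orders sum to 3 (valence 3) → 0 H
  atom 11: O, bond orders sum to 2 (valence 2) → 0 H
  atom 12: C, bond orders sum to 1 (valence 4) → 3 H
Totals → C:8, H:9, N:1, O:3.

C8H9NO3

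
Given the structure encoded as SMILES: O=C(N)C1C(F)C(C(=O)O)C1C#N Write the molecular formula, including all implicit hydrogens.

C7H7FN2O3

Walk through each heavy atom and fill implicit hydrogens from standard valence (C 4, N 3, O 2, S 2, halogen 1):
  atom 1: O, bond orders sum to 2 (valence 2) → 0 H
  atom 2: C, bond orders sum to 4 (valence 4) → 0 H
  atom 3: N, bond orders sum to 1 (valence 3) → 2 H
  atom 4: C, bond orders sum to 3 (valence 4) → 1 H
  atom 5: C, bond orders sum to 3 (valence 4) → 1 H
  atom 6: F (halogen, monovalent) → 0 H
  atom 7: C, bond orders sum to 3 (valence 4) → 1 H
  atom 8: C, bond orders sum to 4 (valence 4) → 0 H
  atom 9: O, bond orders sum to 2 (valence 2) → 0 H
  atom 10: O, bond orders sum to 1 (valence 2) → 1 H
  atom 11: C, bond orders sum to 3 (valence 4) → 1 H
  atom 12: C, bond orders sum to 4 (valence 4) → 0 H
  atom 13: N, bond orders sum to 3 (valence 3) → 0 H
Totals → C:7, H:7, F:1, N:2, O:3.
In Hill order: C7H7FN2O3.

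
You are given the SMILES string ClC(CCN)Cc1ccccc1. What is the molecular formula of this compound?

Walk through each heavy atom and fill implicit hydrogens from standard valence (C 4, N 3, O 2, S 2, halogen 1); for lowercase aromatic atoms, an aromatic c carries 1 H when it has two neighbours and 0 H with three, and aromatic n carries 0 H:
  atom 1: Cl (halogen, monovalent) → 0 H
  atom 2: C, bond orders sum to 3 (valence 4) → 1 H
  atom 3: C, bond orders sum to 2 (valence 4) → 2 H
  atom 4: C, bond orders sum to 2 (valence 4) → 2 H
  atom 5: N, bond orders sum to 1 (valence 3) → 2 H
  atom 6: C, bond orders sum to 2 (valence 4) → 2 H
  atom 7: aromatic c, 3 neighbours → 0 H
  atom 8: aromatic c, 2 neighbours → 1 H
  atom 9: aromatic c, 2 neighbours → 1 H
  atom 10: aromatic c, 2 neighbours → 1 H
  atom 11: aromatic c, 2 neighbours → 1 H
  atom 12: aromatic c, 2 neighbours → 1 H
Totals → C:10, H:14, Cl:1, N:1.
In Hill order: C10H14ClN.

C10H14ClN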